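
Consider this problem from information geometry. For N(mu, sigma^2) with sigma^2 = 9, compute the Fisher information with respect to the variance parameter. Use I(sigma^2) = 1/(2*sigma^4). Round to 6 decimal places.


Fisher information for variance: I(sigma^2) = 1/(2*sigma^4).
sigma^2 = 9, so sigma^4 = 81.
I = 1/(2*81) = 1/162 = 0.006173

0.006173


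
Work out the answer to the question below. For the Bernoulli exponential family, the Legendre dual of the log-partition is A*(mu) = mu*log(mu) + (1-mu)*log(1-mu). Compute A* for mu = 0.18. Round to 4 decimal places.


Legendre transform for Bernoulli:
A*(mu) = mu*log(mu) + (1-mu)*log(1-mu).
mu = 0.18, 1-mu = 0.82.
mu*log(mu) = 0.18*log(0.18) = -0.308664.
(1-mu)*log(1-mu) = 0.82*log(0.82) = -0.16273.
A* = -0.308664 + -0.16273 = -0.4714

-0.4714


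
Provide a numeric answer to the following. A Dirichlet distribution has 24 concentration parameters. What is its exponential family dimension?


Exponential family dimension calculation:
Dirichlet with 24 components has 24 natural parameters.

24


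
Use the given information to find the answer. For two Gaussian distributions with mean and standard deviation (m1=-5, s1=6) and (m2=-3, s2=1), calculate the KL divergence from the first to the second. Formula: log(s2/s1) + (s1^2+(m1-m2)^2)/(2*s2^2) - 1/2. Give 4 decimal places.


KL divergence between normal distributions:
KL = log(s2/s1) + (s1^2 + (m1-m2)^2)/(2*s2^2) - 1/2.
log(1/6) = -1.791759.
(6^2 + (-5--3)^2)/(2*1^2) = (36 + 4)/2 = 20.0.
KL = -1.791759 + 20.0 - 0.5 = 17.7082

17.7082


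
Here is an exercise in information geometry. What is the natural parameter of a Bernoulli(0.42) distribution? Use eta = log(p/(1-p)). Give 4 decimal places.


Natural parameter for Bernoulli: eta = log(p/(1-p)).
p = 0.42, 1-p = 0.58.
p/(1-p) = 0.724138.
eta = log(0.724138) = -0.3228

-0.3228


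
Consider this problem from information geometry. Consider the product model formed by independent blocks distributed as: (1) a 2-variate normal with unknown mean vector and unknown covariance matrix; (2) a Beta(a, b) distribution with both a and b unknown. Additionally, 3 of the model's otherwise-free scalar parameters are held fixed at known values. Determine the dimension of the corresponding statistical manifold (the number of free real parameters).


The dimension of a statistical manifold equals the number of free
(independent) real parameters of the model. For a product of independent
blocks the parameter counts add.
- 2-variate normal: 2 (mean) + 2*3/2 = 3 (symmetric covariance) = 5.
- Beta (a, b): 2.
Total = 5 + 2 = 7.
3 parameter(s) fixed at known values: 7 - 3 = 4.
Dimension = 4

4


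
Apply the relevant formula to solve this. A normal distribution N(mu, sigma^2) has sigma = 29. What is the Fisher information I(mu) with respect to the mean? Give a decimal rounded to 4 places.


The Fisher information for the mean of a normal distribution is I(mu) = 1/sigma^2.
sigma = 29, so sigma^2 = 841.
I(mu) = 1/841 = 0.0012

0.0012


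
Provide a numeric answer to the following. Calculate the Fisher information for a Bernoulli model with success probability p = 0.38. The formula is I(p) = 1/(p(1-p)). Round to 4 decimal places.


For Bernoulli(p), Fisher information is I(p) = 1/(p*(1-p)).
p = 0.38, 1-p = 0.62.
p*(1-p) = 0.2356.
I(p) = 1/0.2356 = 4.2445

4.2445


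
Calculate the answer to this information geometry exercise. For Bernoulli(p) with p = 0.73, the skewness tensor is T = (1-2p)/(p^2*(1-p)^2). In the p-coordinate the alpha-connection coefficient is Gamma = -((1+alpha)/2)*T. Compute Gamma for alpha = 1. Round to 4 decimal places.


Skewness (Amari-Chentsov) tensor: T = (1-2p)/(p^2*(1-p)^2).
p = 0.73, 1-2p = -0.46, p^2 = 0.5329, (1-p)^2 = 0.0729.
T = -0.46/(0.5329 * 0.0729) = -11.840896.
In the p-coordinate, Gamma^(alpha) = Gamma^(0) - (alpha/2)*T with Gamma^(0) = (1/2)*g'(p) = -T/2,
so Gamma^(alpha) = -((1+alpha)/2)*T.
alpha = 1, -(1+alpha)/2 = -1.0.
Gamma = -1.0 * -11.840896 = 11.8409

11.8409


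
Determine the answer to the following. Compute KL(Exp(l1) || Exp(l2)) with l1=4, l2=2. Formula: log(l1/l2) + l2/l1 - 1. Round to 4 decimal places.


KL divergence for exponential family:
KL = log(l1/l2) + l2/l1 - 1.
log(4/2) = 0.693147.
2/4 = 0.5.
KL = 0.693147 + 0.5 - 1 = 0.1931

0.1931


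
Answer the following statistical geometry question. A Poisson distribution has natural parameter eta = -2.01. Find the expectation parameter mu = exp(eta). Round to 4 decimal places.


Expectation parameter for Poisson exponential family:
mu = exp(eta).
eta = -2.01.
mu = exp(-2.01) = 0.1340

0.1340


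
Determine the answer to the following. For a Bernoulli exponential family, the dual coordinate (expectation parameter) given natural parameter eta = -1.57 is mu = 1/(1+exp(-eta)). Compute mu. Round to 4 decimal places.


Dual coordinate (expectation parameter) for Bernoulli:
mu = 1/(1+exp(-eta)).
eta = -1.57.
exp(-eta) = exp(1.57) = 4.806648.
mu = 1/(1+4.806648) = 0.1722

0.1722


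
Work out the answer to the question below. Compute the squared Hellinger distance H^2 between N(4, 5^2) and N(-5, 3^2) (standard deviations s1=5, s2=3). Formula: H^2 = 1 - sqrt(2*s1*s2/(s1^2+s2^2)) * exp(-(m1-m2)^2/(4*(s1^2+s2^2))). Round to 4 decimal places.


Squared Hellinger distance for Gaussians:
H^2 = 1 - sqrt(2*s1*s2/(s1^2+s2^2)) * exp(-(m1-m2)^2/(4*(s1^2+s2^2))).
s1^2 = 25, s2^2 = 9, s1^2+s2^2 = 34.
sqrt(2*5*3/(34)) = 0.939336.
(m1-m2)^2 = (9)^2 = 81.
exp(-81/(4*34)) = exp(-0.595588) = 0.551238.
H^2 = 1 - 0.939336*0.551238 = 0.4822

0.4822


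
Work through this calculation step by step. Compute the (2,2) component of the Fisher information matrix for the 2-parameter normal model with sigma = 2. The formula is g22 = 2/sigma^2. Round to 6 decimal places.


For the 2-parameter normal family, the Fisher metric has:
  g11 = 1/sigma^2, g22 = 2/sigma^2.
sigma = 2, sigma^2 = 4.
g22 = 0.500000

0.500000


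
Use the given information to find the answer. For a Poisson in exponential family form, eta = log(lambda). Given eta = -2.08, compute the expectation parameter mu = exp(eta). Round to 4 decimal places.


Expectation parameter for Poisson exponential family:
mu = exp(eta).
eta = -2.08.
mu = exp(-2.08) = 0.1249

0.1249


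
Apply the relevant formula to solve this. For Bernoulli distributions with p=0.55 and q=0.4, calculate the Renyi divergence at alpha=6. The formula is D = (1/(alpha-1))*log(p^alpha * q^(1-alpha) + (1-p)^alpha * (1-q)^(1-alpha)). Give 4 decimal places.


Renyi divergence of order alpha between Bernoulli distributions:
D = (1/(alpha-1))*log(p^alpha * q^(1-alpha) + (1-p)^alpha * (1-q)^(1-alpha)).
alpha = 6, p = 0.55, q = 0.4.
p^alpha * q^(1-alpha) = 0.55^6 * 0.4^-5 = 2.703188.
(1-p)^alpha * (1-q)^(1-alpha) = 0.45^6 * 0.6^-5 = 0.106787.
sum = 2.703188 + 0.106787 = 2.809975.
D = (1/5)*log(2.809975) = 0.2066

0.2066


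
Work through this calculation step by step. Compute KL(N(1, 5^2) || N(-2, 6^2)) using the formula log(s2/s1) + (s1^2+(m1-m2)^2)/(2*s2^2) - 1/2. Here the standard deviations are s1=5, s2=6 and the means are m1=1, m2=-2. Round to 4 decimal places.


KL divergence between normal distributions:
KL = log(s2/s1) + (s1^2 + (m1-m2)^2)/(2*s2^2) - 1/2.
log(6/5) = 0.182322.
(5^2 + (1--2)^2)/(2*6^2) = (25 + 9)/72 = 0.472222.
KL = 0.182322 + 0.472222 - 0.5 = 0.1545

0.1545


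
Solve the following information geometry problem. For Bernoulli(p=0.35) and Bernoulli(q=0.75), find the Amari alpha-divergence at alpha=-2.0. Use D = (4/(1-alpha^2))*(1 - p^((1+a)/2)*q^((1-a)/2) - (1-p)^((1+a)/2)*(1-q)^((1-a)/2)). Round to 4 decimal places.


Amari alpha-divergence:
D = (4/(1-alpha^2))*(1 - p^((1+a)/2)*q^((1-a)/2) - (1-p)^((1+a)/2)*(1-q)^((1-a)/2)).
alpha = -2.0, p = 0.35, q = 0.75.
e1 = (1+alpha)/2 = -0.5, e2 = (1-alpha)/2 = 1.5.
t1 = p^e1 * q^e2 = 0.35^-0.5 * 0.75^1.5 = 1.097888.
t2 = (1-p)^e1 * (1-q)^e2 = 0.65^-0.5 * 0.25^1.5 = 0.155043.
4/(1-alpha^2) = -1.333333.
D = -1.333333*(1 - 1.097888 - 0.155043) = 0.3372

0.3372


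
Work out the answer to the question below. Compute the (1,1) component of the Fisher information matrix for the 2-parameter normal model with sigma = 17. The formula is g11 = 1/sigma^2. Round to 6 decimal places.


For the 2-parameter normal family, the Fisher metric has:
  g11 = 1/sigma^2, g22 = 2/sigma^2.
sigma = 17, sigma^2 = 289.
g11 = 0.003460

0.003460


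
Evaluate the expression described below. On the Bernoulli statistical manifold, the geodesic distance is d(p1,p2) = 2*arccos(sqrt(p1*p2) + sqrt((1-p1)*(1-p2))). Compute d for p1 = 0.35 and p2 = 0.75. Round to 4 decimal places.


Geodesic distance on Bernoulli manifold:
d(p1,p2) = 2*arccos(sqrt(p1*p2) + sqrt((1-p1)*(1-p2))).
sqrt(p1*p2) = sqrt(0.35*0.75) = 0.512348.
sqrt((1-p1)*(1-p2)) = sqrt(0.65*0.25) = 0.403113.
arg = 0.512348 + 0.403113 = 0.91546.
d = 2*arccos(0.91546) = 0.8283

0.8283


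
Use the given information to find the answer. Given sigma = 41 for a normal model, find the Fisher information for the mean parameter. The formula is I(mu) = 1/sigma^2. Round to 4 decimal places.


The Fisher information for the mean of a normal distribution is I(mu) = 1/sigma^2.
sigma = 41, so sigma^2 = 1681.
I(mu) = 1/1681 = 0.0006

0.0006


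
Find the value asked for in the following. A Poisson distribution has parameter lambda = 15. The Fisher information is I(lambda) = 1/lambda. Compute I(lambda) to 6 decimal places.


Fisher information for Poisson: I(lambda) = 1/lambda.
lambda = 15.
I(lambda) = 1/15 = 0.066667

0.066667


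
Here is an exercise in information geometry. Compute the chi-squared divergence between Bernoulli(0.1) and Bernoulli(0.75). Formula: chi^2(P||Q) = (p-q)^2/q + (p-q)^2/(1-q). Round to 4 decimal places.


Chi-squared divergence between Bernoulli distributions:
chi^2 = (p-q)^2/q + (p-q)^2/(1-q).
p = 0.1, q = 0.75, p-q = -0.65.
(p-q)^2 = 0.4225.
term1 = 0.4225/0.75 = 0.563333.
term2 = 0.4225/0.25 = 1.69.
chi^2 = 0.563333 + 1.69 = 2.2533

2.2533


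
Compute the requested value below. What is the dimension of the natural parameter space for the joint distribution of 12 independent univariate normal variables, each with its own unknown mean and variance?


Exponential family dimension calculation:
Each univariate normal has two natural parameters (mu/sigma^2 and -1/(2 sigma^2)).
With 12 independent components, dim = 2 * 12 = 24.

24


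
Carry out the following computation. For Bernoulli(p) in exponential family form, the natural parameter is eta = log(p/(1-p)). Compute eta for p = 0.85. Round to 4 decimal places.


Natural parameter for Bernoulli: eta = log(p/(1-p)).
p = 0.85, 1-p = 0.15.
p/(1-p) = 5.666667.
eta = log(5.666667) = 1.7346

1.7346


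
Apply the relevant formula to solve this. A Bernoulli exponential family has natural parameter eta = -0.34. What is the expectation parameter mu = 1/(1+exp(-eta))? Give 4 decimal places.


Dual coordinate (expectation parameter) for Bernoulli:
mu = 1/(1+exp(-eta)).
eta = -0.34.
exp(-eta) = exp(0.34) = 1.404948.
mu = 1/(1+1.404948) = 0.4158

0.4158


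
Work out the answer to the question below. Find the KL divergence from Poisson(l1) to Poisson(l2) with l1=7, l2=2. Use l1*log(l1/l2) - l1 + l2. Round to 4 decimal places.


KL divergence for Poisson:
KL = l1*log(l1/l2) - l1 + l2.
l1 = 7, l2 = 2.
log(7/2) = 1.252763.
l1*log(l1/l2) = 7 * 1.252763 = 8.769341.
KL = 8.769341 - 7 + 2 = 3.7693

3.7693


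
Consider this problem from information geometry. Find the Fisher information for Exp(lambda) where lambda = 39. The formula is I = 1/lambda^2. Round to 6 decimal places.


Fisher information for exponential: I(lambda) = 1/lambda^2.
lambda = 39, lambda^2 = 1521.
I = 1/1521 = 0.000657

0.000657


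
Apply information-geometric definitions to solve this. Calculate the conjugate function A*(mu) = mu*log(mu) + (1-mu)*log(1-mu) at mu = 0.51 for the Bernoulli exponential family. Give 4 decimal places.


Legendre transform for Bernoulli:
A*(mu) = mu*log(mu) + (1-mu)*log(1-mu).
mu = 0.51, 1-mu = 0.49.
mu*log(mu) = 0.51*log(0.51) = -0.343406.
(1-mu)*log(1-mu) = 0.49*log(0.49) = -0.349541.
A* = -0.343406 + -0.349541 = -0.6929

-0.6929


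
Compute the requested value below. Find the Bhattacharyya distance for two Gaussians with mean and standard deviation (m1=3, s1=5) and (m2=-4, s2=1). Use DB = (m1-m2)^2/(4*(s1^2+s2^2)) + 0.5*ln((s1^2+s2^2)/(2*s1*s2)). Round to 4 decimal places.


Bhattacharyya distance between two Gaussians:
DB = (m1-m2)^2/(4*(s1^2+s2^2)) + (1/2)*ln((s1^2+s2^2)/(2*s1*s2)).
(m1-m2)^2 = (7)^2 = 49.
s1^2+s2^2 = 25 + 1 = 26.
term1 = 49/104 = 0.471154.
term2 = 0.5*ln(26/10.0) = 0.477756.
DB = 0.471154 + 0.477756 = 0.9489

0.9489


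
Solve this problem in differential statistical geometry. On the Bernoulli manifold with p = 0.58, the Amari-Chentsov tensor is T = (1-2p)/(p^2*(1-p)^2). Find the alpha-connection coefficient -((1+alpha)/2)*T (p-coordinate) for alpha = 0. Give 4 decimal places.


Skewness (Amari-Chentsov) tensor: T = (1-2p)/(p^2*(1-p)^2).
p = 0.58, 1-2p = -0.16, p^2 = 0.3364, (1-p)^2 = 0.1764.
T = -0.16/(0.3364 * 0.1764) = -2.696283.
In the p-coordinate, Gamma^(alpha) = Gamma^(0) - (alpha/2)*T with Gamma^(0) = (1/2)*g'(p) = -T/2,
so Gamma^(alpha) = -((1+alpha)/2)*T.
alpha = 0, -(1+alpha)/2 = -0.5.
Gamma = -0.5 * -2.696283 = 1.3481

1.3481


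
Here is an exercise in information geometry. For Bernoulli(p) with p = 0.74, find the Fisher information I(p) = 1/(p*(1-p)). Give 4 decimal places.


For Bernoulli(p), Fisher information is I(p) = 1/(p*(1-p)).
p = 0.74, 1-p = 0.26.
p*(1-p) = 0.1924.
I(p) = 1/0.1924 = 5.1975

5.1975


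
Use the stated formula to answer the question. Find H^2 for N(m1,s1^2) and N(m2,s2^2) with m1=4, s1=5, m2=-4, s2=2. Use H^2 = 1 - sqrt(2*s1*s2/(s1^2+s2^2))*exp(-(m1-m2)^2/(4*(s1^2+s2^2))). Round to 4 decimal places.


Squared Hellinger distance for Gaussians:
H^2 = 1 - sqrt(2*s1*s2/(s1^2+s2^2)) * exp(-(m1-m2)^2/(4*(s1^2+s2^2))).
s1^2 = 25, s2^2 = 4, s1^2+s2^2 = 29.
sqrt(2*5*2/(29)) = 0.830455.
(m1-m2)^2 = (8)^2 = 64.
exp(-64/(4*29)) = exp(-0.551724) = 0.575956.
H^2 = 1 - 0.830455*0.575956 = 0.5217

0.5217


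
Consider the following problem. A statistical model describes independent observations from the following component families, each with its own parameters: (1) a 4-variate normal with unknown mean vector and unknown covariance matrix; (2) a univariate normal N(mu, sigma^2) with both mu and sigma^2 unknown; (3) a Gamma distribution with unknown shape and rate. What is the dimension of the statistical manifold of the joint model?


The dimension of a statistical manifold equals the number of free
(independent) real parameters of the model. For a product of independent
blocks the parameter counts add.
- 4-variate normal: 4 (mean) + 4*5/2 = 10 (symmetric covariance) = 14.
- normal (mu, sigma^2): 2.
- Gamma (shape, rate): 2.
Total = 14 + 2 + 2 = 18.
Dimension = 18

18


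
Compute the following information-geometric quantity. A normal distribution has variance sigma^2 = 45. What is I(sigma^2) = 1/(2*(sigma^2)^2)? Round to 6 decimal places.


Fisher information for variance: I(sigma^2) = 1/(2*sigma^4).
sigma^2 = 45, so sigma^4 = 2025.
I = 1/(2*2025) = 1/4050 = 0.000247

0.000247


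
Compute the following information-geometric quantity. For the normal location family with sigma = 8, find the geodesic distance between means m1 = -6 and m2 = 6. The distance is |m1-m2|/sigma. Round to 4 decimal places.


On the fixed-variance normal subfamily, geodesic distance = |m1-m2|/sigma.
|-6 - 6| = 12.
sigma = 8.
d = 12/8 = 1.5000

1.5000


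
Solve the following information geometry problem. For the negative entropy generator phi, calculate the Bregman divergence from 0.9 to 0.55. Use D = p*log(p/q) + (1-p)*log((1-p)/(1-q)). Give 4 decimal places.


Bregman divergence with negative entropy generator:
D = p*log(p/q) + (1-p)*log((1-p)/(1-q)).
p = 0.9, q = 0.55.
p*log(p/q) = 0.9*log(0.9/0.55) = 0.443229.
(1-p)*log((1-p)/(1-q)) = 0.1*log(0.1/0.45) = -0.150408.
D = 0.443229 + -0.150408 = 0.2928

0.2928


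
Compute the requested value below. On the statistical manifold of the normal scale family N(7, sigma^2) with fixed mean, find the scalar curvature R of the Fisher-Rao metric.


This family has a single free parameter, so its statistical manifold
is 1-dimensional. The Riemann curvature tensor of any 1-dimensional
Riemannian manifold vanishes identically, so R = 0.

0


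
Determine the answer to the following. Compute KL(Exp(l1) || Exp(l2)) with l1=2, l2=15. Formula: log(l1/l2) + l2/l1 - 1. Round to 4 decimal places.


KL divergence for exponential family:
KL = log(l1/l2) + l2/l1 - 1.
log(2/15) = -2.014903.
15/2 = 7.5.
KL = -2.014903 + 7.5 - 1 = 4.4851

4.4851


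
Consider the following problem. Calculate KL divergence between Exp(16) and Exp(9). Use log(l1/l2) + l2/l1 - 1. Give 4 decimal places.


KL divergence for exponential family:
KL = log(l1/l2) + l2/l1 - 1.
log(16/9) = 0.575364.
9/16 = 0.5625.
KL = 0.575364 + 0.5625 - 1 = 0.1379

0.1379


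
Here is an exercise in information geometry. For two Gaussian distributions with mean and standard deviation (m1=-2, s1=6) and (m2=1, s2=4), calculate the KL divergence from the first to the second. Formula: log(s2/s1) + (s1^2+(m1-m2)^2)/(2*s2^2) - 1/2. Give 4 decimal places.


KL divergence between normal distributions:
KL = log(s2/s1) + (s1^2 + (m1-m2)^2)/(2*s2^2) - 1/2.
log(4/6) = -0.405465.
(6^2 + (-2-1)^2)/(2*4^2) = (36 + 9)/32 = 1.40625.
KL = -0.405465 + 1.40625 - 0.5 = 0.5008

0.5008


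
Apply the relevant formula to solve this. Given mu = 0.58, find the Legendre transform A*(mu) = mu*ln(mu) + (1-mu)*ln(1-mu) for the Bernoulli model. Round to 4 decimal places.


Legendre transform for Bernoulli:
A*(mu) = mu*log(mu) + (1-mu)*log(1-mu).
mu = 0.58, 1-mu = 0.42.
mu*log(mu) = 0.58*log(0.58) = -0.315942.
(1-mu)*log(1-mu) = 0.42*log(0.42) = -0.36435.
A* = -0.315942 + -0.36435 = -0.6803

-0.6803


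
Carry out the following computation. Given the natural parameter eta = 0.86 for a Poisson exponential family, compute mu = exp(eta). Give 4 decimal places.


Expectation parameter for Poisson exponential family:
mu = exp(eta).
eta = 0.86.
mu = exp(0.86) = 2.3632

2.3632


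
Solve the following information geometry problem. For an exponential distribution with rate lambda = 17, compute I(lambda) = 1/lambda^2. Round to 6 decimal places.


Fisher information for exponential: I(lambda) = 1/lambda^2.
lambda = 17, lambda^2 = 289.
I = 1/289 = 0.003460

0.003460


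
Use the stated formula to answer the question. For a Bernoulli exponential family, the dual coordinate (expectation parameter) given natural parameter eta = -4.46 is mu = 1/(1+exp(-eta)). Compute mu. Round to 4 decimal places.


Dual coordinate (expectation parameter) for Bernoulli:
mu = 1/(1+exp(-eta)).
eta = -4.46.
exp(-eta) = exp(4.46) = 86.487509.
mu = 1/(1+86.487509) = 0.0114

0.0114


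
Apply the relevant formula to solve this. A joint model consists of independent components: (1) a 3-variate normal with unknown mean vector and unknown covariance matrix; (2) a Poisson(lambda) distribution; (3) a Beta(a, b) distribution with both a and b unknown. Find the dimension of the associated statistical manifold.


The dimension of a statistical manifold equals the number of free
(independent) real parameters of the model. For a product of independent
blocks the parameter counts add.
- 3-variate normal: 3 (mean) + 3*4/2 = 6 (symmetric covariance) = 9.
- Poisson (lambda): 1.
- Beta (a, b): 2.
Total = 9 + 1 + 2 = 12.
Dimension = 12

12


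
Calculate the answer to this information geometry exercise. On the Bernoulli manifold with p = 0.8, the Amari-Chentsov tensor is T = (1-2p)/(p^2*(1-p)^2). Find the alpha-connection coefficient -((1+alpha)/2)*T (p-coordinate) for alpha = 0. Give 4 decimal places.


Skewness (Amari-Chentsov) tensor: T = (1-2p)/(p^2*(1-p)^2).
p = 0.8, 1-2p = -0.6, p^2 = 0.64, (1-p)^2 = 0.04.
T = -0.6/(0.64 * 0.04) = -23.4375.
In the p-coordinate, Gamma^(alpha) = Gamma^(0) - (alpha/2)*T with Gamma^(0) = (1/2)*g'(p) = -T/2,
so Gamma^(alpha) = -((1+alpha)/2)*T.
alpha = 0, -(1+alpha)/2 = -0.5.
Gamma = -0.5 * -23.4375 = 11.7188

11.7188


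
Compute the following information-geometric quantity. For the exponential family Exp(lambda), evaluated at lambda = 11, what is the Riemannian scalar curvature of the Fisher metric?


This family has a single free parameter, so its statistical manifold
is 1-dimensional. The Riemann curvature tensor of any 1-dimensional
Riemannian manifold vanishes identically, so R = 0.

0


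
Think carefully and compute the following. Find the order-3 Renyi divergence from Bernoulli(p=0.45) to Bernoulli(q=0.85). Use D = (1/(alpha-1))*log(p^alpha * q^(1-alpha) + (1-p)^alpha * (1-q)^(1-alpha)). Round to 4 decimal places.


Renyi divergence of order alpha between Bernoulli distributions:
D = (1/(alpha-1))*log(p^alpha * q^(1-alpha) + (1-p)^alpha * (1-q)^(1-alpha)).
alpha = 3, p = 0.45, q = 0.85.
p^alpha * q^(1-alpha) = 0.45^3 * 0.85^-2 = 0.126125.
(1-p)^alpha * (1-q)^(1-alpha) = 0.55^3 * 0.15^-2 = 7.394444.
sum = 0.126125 + 7.394444 = 7.520569.
D = (1/2)*log(7.520569) = 1.0088

1.0088


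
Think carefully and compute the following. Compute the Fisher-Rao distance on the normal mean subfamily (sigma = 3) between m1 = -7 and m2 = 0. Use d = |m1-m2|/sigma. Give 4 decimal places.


On the fixed-variance normal subfamily, geodesic distance = |m1-m2|/sigma.
|-7 - 0| = 7.
sigma = 3.
d = 7/3 = 2.3333

2.3333


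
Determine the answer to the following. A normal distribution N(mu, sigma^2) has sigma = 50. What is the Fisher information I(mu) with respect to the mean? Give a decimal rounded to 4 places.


The Fisher information for the mean of a normal distribution is I(mu) = 1/sigma^2.
sigma = 50, so sigma^2 = 2500.
I(mu) = 1/2500 = 0.0004

0.0004


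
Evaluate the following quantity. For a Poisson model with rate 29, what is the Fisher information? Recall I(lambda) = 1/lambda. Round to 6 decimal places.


Fisher information for Poisson: I(lambda) = 1/lambda.
lambda = 29.
I(lambda) = 1/29 = 0.034483

0.034483


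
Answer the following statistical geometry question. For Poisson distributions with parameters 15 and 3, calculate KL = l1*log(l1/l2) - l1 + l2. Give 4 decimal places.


KL divergence for Poisson:
KL = l1*log(l1/l2) - l1 + l2.
l1 = 15, l2 = 3.
log(15/3) = 1.609438.
l1*log(l1/l2) = 15 * 1.609438 = 24.141569.
KL = 24.141569 - 15 + 3 = 12.1416

12.1416


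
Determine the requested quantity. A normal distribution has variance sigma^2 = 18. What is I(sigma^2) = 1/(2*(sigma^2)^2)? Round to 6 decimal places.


Fisher information for variance: I(sigma^2) = 1/(2*sigma^4).
sigma^2 = 18, so sigma^4 = 324.
I = 1/(2*324) = 1/648 = 0.001543

0.001543


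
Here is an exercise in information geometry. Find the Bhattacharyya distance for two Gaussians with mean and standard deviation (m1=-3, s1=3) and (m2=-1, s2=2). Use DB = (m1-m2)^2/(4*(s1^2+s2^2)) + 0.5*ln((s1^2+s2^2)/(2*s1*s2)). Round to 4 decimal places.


Bhattacharyya distance between two Gaussians:
DB = (m1-m2)^2/(4*(s1^2+s2^2)) + (1/2)*ln((s1^2+s2^2)/(2*s1*s2)).
(m1-m2)^2 = (-2)^2 = 4.
s1^2+s2^2 = 9 + 4 = 13.
term1 = 4/52 = 0.076923.
term2 = 0.5*ln(13/12.0) = 0.040021.
DB = 0.076923 + 0.040021 = 0.1169

0.1169


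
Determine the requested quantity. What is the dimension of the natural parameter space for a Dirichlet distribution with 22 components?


Exponential family dimension calculation:
Dirichlet with 22 components has 22 natural parameters.

22


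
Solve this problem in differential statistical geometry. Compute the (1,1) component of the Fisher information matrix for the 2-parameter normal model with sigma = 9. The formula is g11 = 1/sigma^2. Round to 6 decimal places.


For the 2-parameter normal family, the Fisher metric has:
  g11 = 1/sigma^2, g22 = 2/sigma^2.
sigma = 9, sigma^2 = 81.
g11 = 0.012346

0.012346


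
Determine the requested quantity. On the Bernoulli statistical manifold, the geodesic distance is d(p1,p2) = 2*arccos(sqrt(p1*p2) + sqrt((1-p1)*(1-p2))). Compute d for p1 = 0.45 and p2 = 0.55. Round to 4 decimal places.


Geodesic distance on Bernoulli manifold:
d(p1,p2) = 2*arccos(sqrt(p1*p2) + sqrt((1-p1)*(1-p2))).
sqrt(p1*p2) = sqrt(0.45*0.55) = 0.497494.
sqrt((1-p1)*(1-p2)) = sqrt(0.55*0.45) = 0.497494.
arg = 0.497494 + 0.497494 = 0.994987.
d = 2*arccos(0.994987) = 0.2003

0.2003


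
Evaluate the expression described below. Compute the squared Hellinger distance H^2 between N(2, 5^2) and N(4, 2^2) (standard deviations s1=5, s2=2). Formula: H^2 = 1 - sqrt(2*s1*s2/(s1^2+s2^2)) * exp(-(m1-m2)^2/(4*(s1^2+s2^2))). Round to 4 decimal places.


Squared Hellinger distance for Gaussians:
H^2 = 1 - sqrt(2*s1*s2/(s1^2+s2^2)) * exp(-(m1-m2)^2/(4*(s1^2+s2^2))).
s1^2 = 25, s2^2 = 4, s1^2+s2^2 = 29.
sqrt(2*5*2/(29)) = 0.830455.
(m1-m2)^2 = (-2)^2 = 4.
exp(-4/(4*29)) = exp(-0.034483) = 0.966105.
H^2 = 1 - 0.830455*0.966105 = 0.1977

0.1977


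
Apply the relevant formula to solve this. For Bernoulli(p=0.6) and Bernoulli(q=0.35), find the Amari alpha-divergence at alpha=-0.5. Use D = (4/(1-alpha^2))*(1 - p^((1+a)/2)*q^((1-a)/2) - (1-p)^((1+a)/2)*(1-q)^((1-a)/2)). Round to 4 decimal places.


Amari alpha-divergence:
D = (4/(1-alpha^2))*(1 - p^((1+a)/2)*q^((1-a)/2) - (1-p)^((1+a)/2)*(1-q)^((1-a)/2)).
alpha = -0.5, p = 0.6, q = 0.35.
e1 = (1+alpha)/2 = 0.25, e2 = (1-alpha)/2 = 0.75.
t1 = p^e1 * q^e2 = 0.6^0.25 * 0.35^0.75 = 0.400487.
t2 = (1-p)^e1 * (1-q)^e2 = 0.4^0.25 * 0.65^0.75 = 0.575705.
4/(1-alpha^2) = 5.333333.
D = 5.333333*(1 - 0.400487 - 0.575705) = 0.1270

0.1270


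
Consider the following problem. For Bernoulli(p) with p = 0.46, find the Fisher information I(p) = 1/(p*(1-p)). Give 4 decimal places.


For Bernoulli(p), Fisher information is I(p) = 1/(p*(1-p)).
p = 0.46, 1-p = 0.54.
p*(1-p) = 0.2484.
I(p) = 1/0.2484 = 4.0258

4.0258


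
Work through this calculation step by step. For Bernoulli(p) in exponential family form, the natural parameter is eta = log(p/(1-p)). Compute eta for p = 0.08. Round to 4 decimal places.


Natural parameter for Bernoulli: eta = log(p/(1-p)).
p = 0.08, 1-p = 0.92.
p/(1-p) = 0.086957.
eta = log(0.086957) = -2.4423

-2.4423


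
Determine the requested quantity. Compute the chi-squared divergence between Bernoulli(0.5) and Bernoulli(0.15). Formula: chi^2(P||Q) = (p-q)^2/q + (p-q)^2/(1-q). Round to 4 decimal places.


Chi-squared divergence between Bernoulli distributions:
chi^2 = (p-q)^2/q + (p-q)^2/(1-q).
p = 0.5, q = 0.15, p-q = 0.35.
(p-q)^2 = 0.1225.
term1 = 0.1225/0.15 = 0.816667.
term2 = 0.1225/0.85 = 0.144118.
chi^2 = 0.816667 + 0.144118 = 0.9608

0.9608


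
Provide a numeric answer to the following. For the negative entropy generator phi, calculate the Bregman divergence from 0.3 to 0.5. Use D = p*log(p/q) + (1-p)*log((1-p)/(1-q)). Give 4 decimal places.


Bregman divergence with negative entropy generator:
D = p*log(p/q) + (1-p)*log((1-p)/(1-q)).
p = 0.3, q = 0.5.
p*log(p/q) = 0.3*log(0.3/0.5) = -0.153248.
(1-p)*log((1-p)/(1-q)) = 0.7*log(0.7/0.5) = 0.235531.
D = -0.153248 + 0.235531 = 0.0823

0.0823


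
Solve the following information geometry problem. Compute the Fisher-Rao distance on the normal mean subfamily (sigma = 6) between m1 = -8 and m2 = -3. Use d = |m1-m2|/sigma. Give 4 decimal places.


On the fixed-variance normal subfamily, geodesic distance = |m1-m2|/sigma.
|-8 - -3| = 5.
sigma = 6.
d = 5/6 = 0.8333

0.8333


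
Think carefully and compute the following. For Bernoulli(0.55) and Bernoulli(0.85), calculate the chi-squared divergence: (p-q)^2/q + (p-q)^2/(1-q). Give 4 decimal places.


Chi-squared divergence between Bernoulli distributions:
chi^2 = (p-q)^2/q + (p-q)^2/(1-q).
p = 0.55, q = 0.85, p-q = -0.3.
(p-q)^2 = 0.09.
term1 = 0.09/0.85 = 0.105882.
term2 = 0.09/0.15 = 0.6.
chi^2 = 0.105882 + 0.6 = 0.7059

0.7059


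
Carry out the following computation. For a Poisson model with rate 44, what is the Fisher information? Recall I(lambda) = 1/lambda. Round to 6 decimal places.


Fisher information for Poisson: I(lambda) = 1/lambda.
lambda = 44.
I(lambda) = 1/44 = 0.022727

0.022727


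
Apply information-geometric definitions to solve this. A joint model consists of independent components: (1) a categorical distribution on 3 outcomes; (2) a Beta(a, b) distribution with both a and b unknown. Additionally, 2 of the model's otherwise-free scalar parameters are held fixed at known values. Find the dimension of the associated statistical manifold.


The dimension of a statistical manifold equals the number of free
(independent) real parameters of the model. For a product of independent
blocks the parameter counts add.
- categorical on 3 outcomes (probabilities sum to 1): 3-1 = 2.
- Beta (a, b): 2.
Total = 2 + 2 = 4.
2 parameter(s) fixed at known values: 4 - 2 = 2.
Dimension = 2

2


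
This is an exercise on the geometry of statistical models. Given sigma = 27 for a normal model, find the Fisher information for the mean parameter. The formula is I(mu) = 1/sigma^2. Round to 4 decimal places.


The Fisher information for the mean of a normal distribution is I(mu) = 1/sigma^2.
sigma = 27, so sigma^2 = 729.
I(mu) = 1/729 = 0.0014

0.0014


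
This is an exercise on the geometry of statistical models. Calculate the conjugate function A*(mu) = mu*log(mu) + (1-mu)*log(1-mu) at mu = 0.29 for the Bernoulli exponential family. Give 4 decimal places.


Legendre transform for Bernoulli:
A*(mu) = mu*log(mu) + (1-mu)*log(1-mu).
mu = 0.29, 1-mu = 0.71.
mu*log(mu) = 0.29*log(0.29) = -0.358984.
(1-mu)*log(1-mu) = 0.71*log(0.71) = -0.243168.
A* = -0.358984 + -0.243168 = -0.6022

-0.6022


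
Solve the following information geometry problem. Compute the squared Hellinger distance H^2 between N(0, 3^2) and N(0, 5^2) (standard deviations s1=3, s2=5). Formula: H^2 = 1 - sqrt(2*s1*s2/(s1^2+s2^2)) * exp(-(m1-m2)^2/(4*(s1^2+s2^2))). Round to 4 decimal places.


Squared Hellinger distance for Gaussians:
H^2 = 1 - sqrt(2*s1*s2/(s1^2+s2^2)) * exp(-(m1-m2)^2/(4*(s1^2+s2^2))).
s1^2 = 9, s2^2 = 25, s1^2+s2^2 = 34.
sqrt(2*3*5/(34)) = 0.939336.
(m1-m2)^2 = (0)^2 = 0.
exp(-0/(4*34)) = exp(0.0) = 1.0.
H^2 = 1 - 0.939336*1.0 = 0.0607

0.0607


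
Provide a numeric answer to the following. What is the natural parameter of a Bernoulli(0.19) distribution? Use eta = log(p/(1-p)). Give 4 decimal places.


Natural parameter for Bernoulli: eta = log(p/(1-p)).
p = 0.19, 1-p = 0.81.
p/(1-p) = 0.234568.
eta = log(0.234568) = -1.4500

-1.4500


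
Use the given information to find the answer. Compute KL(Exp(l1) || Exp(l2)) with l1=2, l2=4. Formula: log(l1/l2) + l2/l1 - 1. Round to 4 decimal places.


KL divergence for exponential family:
KL = log(l1/l2) + l2/l1 - 1.
log(2/4) = -0.693147.
4/2 = 2.0.
KL = -0.693147 + 2.0 - 1 = 0.3069

0.3069


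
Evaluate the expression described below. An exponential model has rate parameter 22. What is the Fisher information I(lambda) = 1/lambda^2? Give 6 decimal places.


Fisher information for exponential: I(lambda) = 1/lambda^2.
lambda = 22, lambda^2 = 484.
I = 1/484 = 0.002066

0.002066


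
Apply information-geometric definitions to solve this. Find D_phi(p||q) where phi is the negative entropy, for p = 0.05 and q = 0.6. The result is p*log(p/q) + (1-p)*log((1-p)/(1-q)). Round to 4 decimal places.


Bregman divergence with negative entropy generator:
D = p*log(p/q) + (1-p)*log((1-p)/(1-q)).
p = 0.05, q = 0.6.
p*log(p/q) = 0.05*log(0.05/0.6) = -0.124245.
(1-p)*log((1-p)/(1-q)) = 0.95*log(0.95/0.4) = 0.821748.
D = -0.124245 + 0.821748 = 0.6975

0.6975


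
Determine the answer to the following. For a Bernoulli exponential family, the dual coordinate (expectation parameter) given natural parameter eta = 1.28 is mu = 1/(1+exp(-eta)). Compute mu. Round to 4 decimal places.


Dual coordinate (expectation parameter) for Bernoulli:
mu = 1/(1+exp(-eta)).
eta = 1.28.
exp(-eta) = exp(-1.28) = 0.278037.
mu = 1/(1+0.278037) = 0.7824

0.7824


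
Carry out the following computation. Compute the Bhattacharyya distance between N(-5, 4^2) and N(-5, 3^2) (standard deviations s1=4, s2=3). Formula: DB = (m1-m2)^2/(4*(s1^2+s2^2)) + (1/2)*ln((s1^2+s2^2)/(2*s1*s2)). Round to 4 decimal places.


Bhattacharyya distance between two Gaussians:
DB = (m1-m2)^2/(4*(s1^2+s2^2)) + (1/2)*ln((s1^2+s2^2)/(2*s1*s2)).
(m1-m2)^2 = (0)^2 = 0.
s1^2+s2^2 = 16 + 9 = 25.
term1 = 0/100 = 0.0.
term2 = 0.5*ln(25/24.0) = 0.020411.
DB = 0.0 + 0.020411 = 0.0204

0.0204


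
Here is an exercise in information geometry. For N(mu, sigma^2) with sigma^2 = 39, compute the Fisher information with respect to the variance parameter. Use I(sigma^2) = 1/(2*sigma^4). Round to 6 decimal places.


Fisher information for variance: I(sigma^2) = 1/(2*sigma^4).
sigma^2 = 39, so sigma^4 = 1521.
I = 1/(2*1521) = 1/3042 = 0.000329

0.000329


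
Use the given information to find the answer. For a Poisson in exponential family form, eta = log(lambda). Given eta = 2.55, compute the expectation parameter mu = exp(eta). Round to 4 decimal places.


Expectation parameter for Poisson exponential family:
mu = exp(eta).
eta = 2.55.
mu = exp(2.55) = 12.8071

12.8071


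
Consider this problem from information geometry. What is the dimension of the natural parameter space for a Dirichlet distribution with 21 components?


Exponential family dimension calculation:
Dirichlet with 21 components has 21 natural parameters.

21


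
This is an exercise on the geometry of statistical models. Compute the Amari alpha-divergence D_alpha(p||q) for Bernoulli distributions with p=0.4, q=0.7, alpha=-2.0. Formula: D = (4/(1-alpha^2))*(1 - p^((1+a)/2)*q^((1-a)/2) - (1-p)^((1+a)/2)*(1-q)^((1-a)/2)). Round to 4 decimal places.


Amari alpha-divergence:
D = (4/(1-alpha^2))*(1 - p^((1+a)/2)*q^((1-a)/2) - (1-p)^((1+a)/2)*(1-q)^((1-a)/2)).
alpha = -2.0, p = 0.4, q = 0.7.
e1 = (1+alpha)/2 = -0.5, e2 = (1-alpha)/2 = 1.5.
t1 = p^e1 * q^e2 = 0.4^-0.5 * 0.7^1.5 = 0.926013.
t2 = (1-p)^e1 * (1-q)^e2 = 0.6^-0.5 * 0.3^1.5 = 0.212132.
4/(1-alpha^2) = -1.333333.
D = -1.333333*(1 - 0.926013 - 0.212132) = 0.1842

0.1842


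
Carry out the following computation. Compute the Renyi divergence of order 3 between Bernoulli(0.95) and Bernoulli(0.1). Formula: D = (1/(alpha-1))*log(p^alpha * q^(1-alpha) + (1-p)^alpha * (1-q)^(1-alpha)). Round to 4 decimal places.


Renyi divergence of order alpha between Bernoulli distributions:
D = (1/(alpha-1))*log(p^alpha * q^(1-alpha) + (1-p)^alpha * (1-q)^(1-alpha)).
alpha = 3, p = 0.95, q = 0.1.
p^alpha * q^(1-alpha) = 0.95^3 * 0.1^-2 = 85.7375.
(1-p)^alpha * (1-q)^(1-alpha) = 0.05^3 * 0.9^-2 = 0.000154.
sum = 85.7375 + 0.000154 = 85.737654.
D = (1/2)*log(85.737654) = 2.2256

2.2256


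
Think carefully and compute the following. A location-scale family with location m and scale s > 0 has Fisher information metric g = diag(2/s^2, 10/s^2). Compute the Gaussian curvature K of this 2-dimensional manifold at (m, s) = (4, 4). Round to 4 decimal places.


The metric has the form g = (A dm^2 + B ds^2)/s^2 with A = 2, B = 10.
Substitute u = sqrt(A/B)*m: g = B*(du^2 + ds^2)/s^2, i.e. B times the
Poincare upper half-plane metric, which has constant Gaussian curvature -1.
Scaling a 2D metric by a constant c divides the Gaussian curvature by c,
so K = -1/B = -1/(10) = -0.1000 everywhere (the point (m, s) = (4, 4) is irrelevant:
the curvature is constant).
The requested Gaussian curvature is K = -0.1000.

-0.1000


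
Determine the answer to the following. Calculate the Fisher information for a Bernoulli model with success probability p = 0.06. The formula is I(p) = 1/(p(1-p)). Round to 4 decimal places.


For Bernoulli(p), Fisher information is I(p) = 1/(p*(1-p)).
p = 0.06, 1-p = 0.94.
p*(1-p) = 0.0564.
I(p) = 1/0.0564 = 17.7305

17.7305


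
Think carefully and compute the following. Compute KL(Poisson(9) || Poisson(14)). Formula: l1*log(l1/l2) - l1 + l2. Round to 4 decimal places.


KL divergence for Poisson:
KL = l1*log(l1/l2) - l1 + l2.
l1 = 9, l2 = 14.
log(9/14) = -0.441833.
l1*log(l1/l2) = 9 * -0.441833 = -3.976495.
KL = -3.976495 - 9 + 14 = 1.0235

1.0235


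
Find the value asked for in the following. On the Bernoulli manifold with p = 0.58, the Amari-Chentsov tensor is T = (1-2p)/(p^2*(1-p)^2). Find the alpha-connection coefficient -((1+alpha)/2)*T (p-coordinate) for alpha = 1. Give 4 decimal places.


Skewness (Amari-Chentsov) tensor: T = (1-2p)/(p^2*(1-p)^2).
p = 0.58, 1-2p = -0.16, p^2 = 0.3364, (1-p)^2 = 0.1764.
T = -0.16/(0.3364 * 0.1764) = -2.696283.
In the p-coordinate, Gamma^(alpha) = Gamma^(0) - (alpha/2)*T with Gamma^(0) = (1/2)*g'(p) = -T/2,
so Gamma^(alpha) = -((1+alpha)/2)*T.
alpha = 1, -(1+alpha)/2 = -1.0.
Gamma = -1.0 * -2.696283 = 2.6963

2.6963


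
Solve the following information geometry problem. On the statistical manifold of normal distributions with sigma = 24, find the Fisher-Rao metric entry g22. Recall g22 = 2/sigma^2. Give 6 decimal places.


For the 2-parameter normal family, the Fisher metric has:
  g11 = 1/sigma^2, g22 = 2/sigma^2.
sigma = 24, sigma^2 = 576.
g22 = 0.003472

0.003472


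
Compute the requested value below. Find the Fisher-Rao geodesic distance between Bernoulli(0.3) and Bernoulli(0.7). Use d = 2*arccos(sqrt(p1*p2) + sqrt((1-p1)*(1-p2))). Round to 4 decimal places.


Geodesic distance on Bernoulli manifold:
d(p1,p2) = 2*arccos(sqrt(p1*p2) + sqrt((1-p1)*(1-p2))).
sqrt(p1*p2) = sqrt(0.3*0.7) = 0.458258.
sqrt((1-p1)*(1-p2)) = sqrt(0.7*0.3) = 0.458258.
arg = 0.458258 + 0.458258 = 0.916515.
d = 2*arccos(0.916515) = 0.8230

0.8230


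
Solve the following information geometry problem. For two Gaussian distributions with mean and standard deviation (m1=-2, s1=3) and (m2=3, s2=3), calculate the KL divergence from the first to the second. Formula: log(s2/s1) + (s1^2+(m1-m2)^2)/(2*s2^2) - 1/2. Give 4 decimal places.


KL divergence between normal distributions:
KL = log(s2/s1) + (s1^2 + (m1-m2)^2)/(2*s2^2) - 1/2.
log(3/3) = 0.0.
(3^2 + (-2-3)^2)/(2*3^2) = (9 + 25)/18 = 1.888889.
KL = 0.0 + 1.888889 - 0.5 = 1.3889

1.3889


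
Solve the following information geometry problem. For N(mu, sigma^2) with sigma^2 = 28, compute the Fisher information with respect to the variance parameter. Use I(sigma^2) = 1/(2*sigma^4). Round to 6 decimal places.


Fisher information for variance: I(sigma^2) = 1/(2*sigma^4).
sigma^2 = 28, so sigma^4 = 784.
I = 1/(2*784) = 1/1568 = 0.000638

0.000638


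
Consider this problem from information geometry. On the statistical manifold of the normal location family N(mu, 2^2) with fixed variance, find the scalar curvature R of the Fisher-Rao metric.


This family has a single free parameter, so its statistical manifold
is 1-dimensional. The Riemann curvature tensor of any 1-dimensional
Riemannian manifold vanishes identically, so R = 0.

0


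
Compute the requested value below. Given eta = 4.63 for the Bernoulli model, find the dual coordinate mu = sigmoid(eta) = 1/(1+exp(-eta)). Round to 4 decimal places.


Dual coordinate (expectation parameter) for Bernoulli:
mu = 1/(1+exp(-eta)).
eta = 4.63.
exp(-eta) = exp(-4.63) = 0.009755.
mu = 1/(1+0.009755) = 0.9903

0.9903


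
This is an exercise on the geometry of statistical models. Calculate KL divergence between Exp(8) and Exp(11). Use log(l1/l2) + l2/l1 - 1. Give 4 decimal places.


KL divergence for exponential family:
KL = log(l1/l2) + l2/l1 - 1.
log(8/11) = -0.318454.
11/8 = 1.375.
KL = -0.318454 + 1.375 - 1 = 0.0565

0.0565


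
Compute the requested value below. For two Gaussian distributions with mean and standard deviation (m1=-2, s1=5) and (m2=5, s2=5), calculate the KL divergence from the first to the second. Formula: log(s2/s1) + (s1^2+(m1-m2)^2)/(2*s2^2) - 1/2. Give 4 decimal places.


KL divergence between normal distributions:
KL = log(s2/s1) + (s1^2 + (m1-m2)^2)/(2*s2^2) - 1/2.
log(5/5) = 0.0.
(5^2 + (-2-5)^2)/(2*5^2) = (25 + 49)/50 = 1.48.
KL = 0.0 + 1.48 - 0.5 = 0.9800

0.9800
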